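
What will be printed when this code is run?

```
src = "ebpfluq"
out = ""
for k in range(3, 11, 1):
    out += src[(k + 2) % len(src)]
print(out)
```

k=3: add src[5]='u' → 'u'
k=4: add src[6]='q' → 'uq'
k=5: add src[0]='e' → 'uqe'
k=6: add src[1]='b' → 'uqeb'
k=7: add src[2]='p' → 'uqebp'
k=8: add src[3]='f' → 'uqebpf'
k=9: add src[4]='l' → 'uqebpfl'
k=10: add src[5]='u' → 'uqebpflu'

uqebpflu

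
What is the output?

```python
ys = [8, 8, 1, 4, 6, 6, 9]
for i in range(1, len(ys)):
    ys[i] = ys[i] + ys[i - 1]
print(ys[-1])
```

i=1: ys[1] = 8+8 = 16 → [8, 16, 1, 4, 6, 6, 9]
i=2: ys[2] = 1+16 = 17 → [8, 16, 17, 4, 6, 6, 9]
i=3: ys[3] = 4+17 = 21 → [8, 16, 17, 21, 6, 6, 9]
i=4: ys[4] = 6+21 = 27 → [8, 16, 17, 21, 27, 6, 9]
i=5: ys[5] = 6+27 = 33 → [8, 16, 17, 21, 27, 33, 9]
i=6: ys[6] = 9+33 = 42 → [8, 16, 17, 21, 27, 33, 42]

42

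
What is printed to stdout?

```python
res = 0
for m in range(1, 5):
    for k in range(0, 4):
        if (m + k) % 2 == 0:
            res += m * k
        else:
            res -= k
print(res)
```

16

m=1,k=0: odd sum, res = 0-0 = 0
m=1,k=1: even sum, res = 0+1 = 1
m=1,k=2: odd sum, res = 1-2 = -1
m=1,k=3: even sum, res = (-1)+3 = 2
m=2,k=0: even sum, res = 2+0 = 2
m=2,k=1: odd sum, res = 2-1 = 1
m=2,k=2: even sum, res = 1+4 = 5
m=2,k=3: odd sum, res = 5-3 = 2
m=3,k=0: odd sum, res = 2-0 = 2
m=3,k=1: even sum, res = 2+3 = 5
m=3,k=2: odd sum, res = 5-2 = 3
m=3,k=3: even sum, res = 3+9 = 12
m=4,k=0: even sum, res = 12+0 = 12
m=4,k=1: odd sum, res = 12-1 = 11
m=4,k=2: even sum, res = 11+8 = 19
m=4,k=3: odd sum, res = 19-3 = 16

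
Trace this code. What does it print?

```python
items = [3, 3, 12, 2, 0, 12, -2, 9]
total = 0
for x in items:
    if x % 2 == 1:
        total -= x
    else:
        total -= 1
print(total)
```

x=3: odd, total = 0-3 = -3
x=3: odd, total = (-3)-3 = -6
x=12: not odd, total = (-6)-1 = -7
x=2: not odd, total = (-7)-1 = -8
x=0: not odd, total = (-8)-1 = -9
x=12: not odd, total = (-9)-1 = -10
x=-2: not odd, total = (-10)-1 = -11
x=9: odd, total = (-11)-9 = -20

-20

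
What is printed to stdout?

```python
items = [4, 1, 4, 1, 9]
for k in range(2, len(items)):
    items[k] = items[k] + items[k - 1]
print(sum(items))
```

k=2: items[2] = 4+1 = 5 → [4, 1, 5, 1, 9]
k=3: items[3] = 1+5 = 6 → [4, 1, 5, 6, 9]
k=4: items[4] = 9+6 = 15 → [4, 1, 5, 6, 15]
sum = 31

31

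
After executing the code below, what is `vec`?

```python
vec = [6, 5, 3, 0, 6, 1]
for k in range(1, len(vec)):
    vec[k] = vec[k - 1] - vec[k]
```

[6, 1, -2, -2, -8, -9]

k=1: vec[1] = 6-5 = 1 → [6, 1, 3, 0, 6, 1]
k=2: vec[2] = 1-3 = -2 → [6, 1, -2, 0, 6, 1]
k=3: vec[3] = (-2)-0 = -2 → [6, 1, -2, -2, 6, 1]
k=4: vec[4] = (-2)-6 = -8 → [6, 1, -2, -2, -8, 1]
k=5: vec[5] = (-8)-1 = -9 → [6, 1, -2, -2, -8, -9]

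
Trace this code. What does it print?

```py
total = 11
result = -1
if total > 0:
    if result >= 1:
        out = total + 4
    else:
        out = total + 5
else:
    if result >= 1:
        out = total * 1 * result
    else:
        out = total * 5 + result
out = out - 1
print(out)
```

15

total=11, result=-1
total > 0 is True; result >= 1 is False
→ out = total + 5 = 16
out = 16-1 = 15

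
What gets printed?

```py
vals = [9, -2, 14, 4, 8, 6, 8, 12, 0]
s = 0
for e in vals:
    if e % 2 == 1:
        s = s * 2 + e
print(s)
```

e=9: odd, s = 0*2+9 = 9
e=-2: not odd
e=14: not odd
e=4: not odd
e=8: not odd
e=6: not odd
e=8: not odd
e=12: not odd
e=0: not odd

9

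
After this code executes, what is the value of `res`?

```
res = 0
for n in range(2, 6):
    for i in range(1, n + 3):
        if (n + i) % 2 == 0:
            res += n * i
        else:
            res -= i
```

n=2,i=1: odd sum, res = 0-1 = -1
n=2,i=2: even sum, res = (-1)+4 = 3
n=2,i=3: odd sum, res = 3-3 = 0
n=2,i=4: even sum, res = 0+8 = 8
n=3,i=1: even sum, res = 8+3 = 11
n=3,i=2: odd sum, res = 11-2 = 9
n=3,i=3: even sum, res = 9+9 = 18
n=3,i=4: odd sum, res = 18-4 = 14
n=3,i=5: even sum, res = 14+15 = 29
n=4,i=1: odd sum, res = 29-1 = 28
n=4,i=2: even sum, res = 28+8 = 36
n=4,i=3: odd sum, res = 36-3 = 33
n=4,i=4: even sum, res = 33+16 = 49
n=4,i=5: odd sum, res = 49-5 = 44
n=4,i=6: even sum, res = 44+24 = 68
n=5,i=1: even sum, res = 68+5 = 73
n=5,i=2: odd sum, res = 73-2 = 71
n=5,i=3: even sum, res = 71+15 = 86
n=5,i=4: odd sum, res = 86-4 = 82
n=5,i=5: even sum, res = 82+25 = 107
n=5,i=6: odd sum, res = 107-6 = 101
n=5,i=7: even sum, res = 101+35 = 136

136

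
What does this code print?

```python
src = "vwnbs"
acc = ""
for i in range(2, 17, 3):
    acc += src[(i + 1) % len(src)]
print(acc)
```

i=2: add src[3]='b' → 'b'
i=5: add src[1]='w' → 'bw'
i=8: add src[4]='s' → 'bws'
i=11: add src[2]='n' → 'bwsn'
i=14: add src[0]='v' → 'bwsnv'

bwsnv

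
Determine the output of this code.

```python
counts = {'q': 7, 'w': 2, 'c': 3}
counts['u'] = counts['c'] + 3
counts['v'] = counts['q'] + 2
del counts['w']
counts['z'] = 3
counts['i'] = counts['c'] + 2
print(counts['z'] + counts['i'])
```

8

counts['u'] = counts['c']+3 = 6 → {'q': 7, 'w': 2, 'c': 3, 'u': 6}
counts['v'] = counts['q']+2 = 9 → {'q': 7, 'w': 2, 'c': 3, 'u': 6, 'v': 9}
del 'w' → {'q': 7, 'c': 3, 'u': 6, 'v': 9}
counts['z'] = 3 → {'q': 7, 'c': 3, 'u': 6, 'v': 9, 'z': 3}
counts['i'] = counts['c']+2 = 5 → {'q': 7, 'c': 3, 'u': 6, 'v': 9, 'z': 3, 'i': 5}
counts['z']+counts['i'] = 3+5 = 8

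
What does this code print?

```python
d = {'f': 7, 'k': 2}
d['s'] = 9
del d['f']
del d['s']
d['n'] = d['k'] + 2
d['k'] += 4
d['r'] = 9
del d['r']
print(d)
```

d['s'] = 9 → {'f': 7, 'k': 2, 's': 9}
del 'f' → {'k': 2, 's': 9}
del 's' → {'k': 2}
d['n'] = d['k']+2 = 4 → {'k': 2, 'n': 4}
d['k'] = 2+4 = 6 → {'k': 6, 'n': 4}
d['r'] = 9 → {'k': 6, 'n': 4, 'r': 9}
del 'r' → {'k': 6, 'n': 4}

{'k': 6, 'n': 4}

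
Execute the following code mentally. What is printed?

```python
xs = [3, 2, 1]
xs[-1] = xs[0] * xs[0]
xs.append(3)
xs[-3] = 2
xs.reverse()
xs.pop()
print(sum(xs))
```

14

xs[-1] = xs[0]*xs[0] = 3*3 = 9 → [3, 2, 9]
append 3 → [3, 2, 9, 3]
xs[-3] = 2 → [3, 2, 9, 3]
reverse → [3, 9, 2, 3]
pop() removes 3 → [3, 9, 2]
sum = 14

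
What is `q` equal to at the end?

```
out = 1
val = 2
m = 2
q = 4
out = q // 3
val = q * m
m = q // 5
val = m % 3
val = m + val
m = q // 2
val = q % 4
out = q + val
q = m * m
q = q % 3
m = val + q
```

1

out = 4//3 = 1
val = 4*2 = 8
m = 4//5 = 0
val = 0%3 = 0
val = 0+0 = 0
m = 4//2 = 2
val = 4%4 = 0
out = 4+0 = 4
q = 2*2 = 4
q = 4%3 = 1
m = 0+1 = 1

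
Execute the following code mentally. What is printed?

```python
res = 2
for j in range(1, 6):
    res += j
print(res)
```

17

j=1: res = 2+1 = 3
j=2: res = 3+2 = 5
j=3: res = 5+3 = 8
j=4: res = 8+4 = 12
j=5: res = 12+5 = 17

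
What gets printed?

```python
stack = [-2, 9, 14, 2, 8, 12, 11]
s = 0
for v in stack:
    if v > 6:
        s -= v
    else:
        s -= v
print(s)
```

v=-2: not >6, s = 0-(-2) = 2
v=9: >6, s = 2-9 = -7
v=14: >6, s = (-7)-14 = -21
v=2: not >6, s = (-21)-2 = -23
v=8: >6, s = (-23)-8 = -31
v=12: >6, s = (-31)-12 = -43
v=11: >6, s = (-43)-11 = -54

-54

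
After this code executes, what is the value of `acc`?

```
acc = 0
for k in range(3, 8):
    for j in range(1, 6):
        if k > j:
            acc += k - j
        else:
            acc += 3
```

k=3,j=1: 3>1, acc = 0+2 = 2
k=3,j=2: 3>2, acc = 2+1 = 3
k=3,j=3: not 3>3, acc = 3+3 = 6
k=3,j=4: not 3>4, acc = 6+3 = 9
k=3,j=5: not 3>5, acc = 9+3 = 12
k=4,j=1: 4>1, acc = 12+3 = 15
k=4,j=2: 4>2, acc = 15+2 = 17
k=4,j=3: 4>3, acc = 17+1 = 18
k=4,j=4: not 4>4, acc = 18+3 = 21
k=4,j=5: not 4>5, acc = 21+3 = 24
k=5,j=1: 5>1, acc = 24+4 = 28
k=5,j=2: 5>2, acc = 28+3 = 31
k=5,j=3: 5>3, acc = 31+2 = 33
k=5,j=4: 5>4, acc = 33+1 = 34
k=5,j=5: not 5>5, acc = 34+3 = 37
k=6,j=1: 6>1, acc = 37+5 = 42
k=6,j=2: 6>2, acc = 42+4 = 46
k=6,j=3: 6>3, acc = 46+3 = 49
k=6,j=4: 6>4, acc = 49+2 = 51
k=6,j=5: 6>5, acc = 51+1 = 52
k=7,j=1: 7>1, acc = 52+6 = 58
k=7,j=2: 7>2, acc = 58+5 = 63
k=7,j=3: 7>3, acc = 63+4 = 67
k=7,j=4: 7>4, acc = 67+3 = 70
k=7,j=5: 7>5, acc = 70+2 = 72

72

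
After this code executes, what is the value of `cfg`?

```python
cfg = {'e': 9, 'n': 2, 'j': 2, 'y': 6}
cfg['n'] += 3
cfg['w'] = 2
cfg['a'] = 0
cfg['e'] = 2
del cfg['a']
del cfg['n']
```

{'e': 2, 'j': 2, 'y': 6, 'w': 2}

cfg['n'] = 2+3 = 5 → {'e': 9, 'n': 5, 'j': 2, 'y': 6}
cfg['w'] = 2 → {'e': 9, 'n': 5, 'j': 2, 'y': 6, 'w': 2}
cfg['a'] = 0 → {'e': 9, 'n': 5, 'j': 2, 'y': 6, 'w': 2, 'a': 0}
cfg['e'] = 2 → {'e': 2, 'n': 5, 'j': 2, 'y': 6, 'w': 2, 'a': 0}
del 'a' → {'e': 2, 'n': 5, 'j': 2, 'y': 6, 'w': 2}
del 'n' → {'e': 2, 'j': 2, 'y': 6, 'w': 2}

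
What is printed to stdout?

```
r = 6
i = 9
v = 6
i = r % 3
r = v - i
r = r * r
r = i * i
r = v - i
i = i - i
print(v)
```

6

i = 6%3 = 0
r = 6-0 = 6
r = 6*6 = 36
r = 0*0 = 0
r = 6-0 = 6
i = 0-0 = 0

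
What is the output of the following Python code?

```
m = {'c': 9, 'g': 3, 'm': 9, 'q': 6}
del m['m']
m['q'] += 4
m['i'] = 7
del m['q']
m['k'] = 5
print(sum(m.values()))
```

24

del 'm' → {'c': 9, 'g': 3, 'q': 6}
m['q'] = 6+4 = 10 → {'c': 9, 'g': 3, 'q': 10}
m['i'] = 7 → {'c': 9, 'g': 3, 'q': 10, 'i': 7}
del 'q' → {'c': 9, 'g': 3, 'i': 7}
m['k'] = 5 → {'c': 9, 'g': 3, 'i': 7, 'k': 5}
sum of values = 24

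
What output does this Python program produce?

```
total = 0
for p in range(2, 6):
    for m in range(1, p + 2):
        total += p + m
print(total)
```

p=2,m=1: total = 0+3 = 3
p=2,m=2: total = 3+4 = 7
p=2,m=3: total = 7+5 = 12
p=3,m=1: total = 12+4 = 16
p=3,m=2: total = 16+5 = 21
p=3,m=3: total = 21+6 = 27
p=3,m=4: total = 27+7 = 34
p=4,m=1: total = 34+5 = 39
p=4,m=2: total = 39+6 = 45
p=4,m=3: total = 45+7 = 52
p=4,m=4: total = 52+8 = 60
p=4,m=5: total = 60+9 = 69
p=5,m=1: total = 69+6 = 75
p=5,m=2: total = 75+7 = 82
p=5,m=3: total = 82+8 = 90
p=5,m=4: total = 90+9 = 99
p=5,m=5: total = 99+10 = 109
p=5,m=6: total = 109+11 = 120

120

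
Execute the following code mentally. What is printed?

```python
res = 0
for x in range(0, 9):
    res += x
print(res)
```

36

x=0: res = 0+0 = 0
x=1: res = 0+1 = 1
x=2: res = 1+2 = 3
x=3: res = 3+3 = 6
x=4: res = 6+4 = 10
x=5: res = 10+5 = 15
x=6: res = 15+6 = 21
x=7: res = 21+7 = 28
x=8: res = 28+8 = 36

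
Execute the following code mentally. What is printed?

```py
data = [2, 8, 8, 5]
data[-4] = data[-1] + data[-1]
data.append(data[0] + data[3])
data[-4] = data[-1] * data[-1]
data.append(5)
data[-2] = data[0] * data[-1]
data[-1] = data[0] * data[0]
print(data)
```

data[-4] = data[-1]+data[-1] = 5+5 = 10 → [10, 8, 8, 5]
append data[0]+data[3] = 10+5 = 15 → [10, 8, 8, 5, 15]
data[-4] = data[-1]*data[-1] = 15*15 = 225 → [10, 225, 8, 5, 15]
append 5 → [10, 225, 8, 5, 15, 5]
data[-2] = data[0]*data[-1] = 10*5 = 50 → [10, 225, 8, 5, 50, 5]
data[-1] = data[0]*data[0] = 10*10 = 100 → [10, 225, 8, 5, 50, 100]

[10, 225, 8, 5, 50, 100]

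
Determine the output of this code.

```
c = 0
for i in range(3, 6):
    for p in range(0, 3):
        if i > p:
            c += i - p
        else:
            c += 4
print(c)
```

27

i=3,p=0: 3>0, c = 0+3 = 3
i=3,p=1: 3>1, c = 3+2 = 5
i=3,p=2: 3>2, c = 5+1 = 6
i=4,p=0: 4>0, c = 6+4 = 10
i=4,p=1: 4>1, c = 10+3 = 13
i=4,p=2: 4>2, c = 13+2 = 15
i=5,p=0: 5>0, c = 15+5 = 20
i=5,p=1: 5>1, c = 20+4 = 24
i=5,p=2: 5>2, c = 24+3 = 27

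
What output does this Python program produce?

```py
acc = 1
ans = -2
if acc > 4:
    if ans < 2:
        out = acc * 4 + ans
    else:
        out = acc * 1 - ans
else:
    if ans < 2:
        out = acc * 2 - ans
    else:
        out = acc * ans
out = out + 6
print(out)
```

10

acc=1, ans=-2
acc > 4 is False; ans < 2 is True
→ out = acc * 2 - ans = 4
out = 4+6 = 10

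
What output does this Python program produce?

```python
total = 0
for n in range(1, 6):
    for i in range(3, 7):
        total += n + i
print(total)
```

150

n=1,i=3: total = 0+4 = 4
n=1,i=4: total = 4+5 = 9
n=1,i=5: total = 9+6 = 15
n=1,i=6: total = 15+7 = 22
n=2,i=3: total = 22+5 = 27
n=2,i=4: total = 27+6 = 33
n=2,i=5: total = 33+7 = 40
n=2,i=6: total = 40+8 = 48
n=3,i=3: total = 48+6 = 54
n=3,i=4: total = 54+7 = 61
n=3,i=5: total = 61+8 = 69
n=3,i=6: total = 69+9 = 78
n=4,i=3: total = 78+7 = 85
n=4,i=4: total = 85+8 = 93
n=4,i=5: total = 93+9 = 102
n=4,i=6: total = 102+10 = 112
n=5,i=3: total = 112+8 = 120
n=5,i=4: total = 120+9 = 129
n=5,i=5: total = 129+10 = 139
n=5,i=6: total = 139+11 = 150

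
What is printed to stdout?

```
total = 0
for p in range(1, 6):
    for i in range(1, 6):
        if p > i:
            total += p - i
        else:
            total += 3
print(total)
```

p=1,i=1: not 1>1, total = 0+3 = 3
p=1,i=2: not 1>2, total = 3+3 = 6
p=1,i=3: not 1>3, total = 6+3 = 9
p=1,i=4: not 1>4, total = 9+3 = 12
p=1,i=5: not 1>5, total = 12+3 = 15
p=2,i=1: 2>1, total = 15+1 = 16
p=2,i=2: not 2>2, total = 16+3 = 19
p=2,i=3: not 2>3, total = 19+3 = 22
p=2,i=4: not 2>4, total = 22+3 = 25
p=2,i=5: not 2>5, total = 25+3 = 28
p=3,i=1: 3>1, total = 28+2 = 30
p=3,i=2: 3>2, total = 30+1 = 31
p=3,i=3: not 3>3, total = 31+3 = 34
p=3,i=4: not 3>4, total = 34+3 = 37
p=3,i=5: not 3>5, total = 37+3 = 40
p=4,i=1: 4>1, total = 40+3 = 43
p=4,i=2: 4>2, total = 43+2 = 45
p=4,i=3: 4>3, total = 45+1 = 46
p=4,i=4: not 4>4, total = 46+3 = 49
p=4,i=5: not 4>5, total = 49+3 = 52
p=5,i=1: 5>1, total = 52+4 = 56
p=5,i=2: 5>2, total = 56+3 = 59
p=5,i=3: 5>3, total = 59+2 = 61
p=5,i=4: 5>4, total = 61+1 = 62
p=5,i=5: not 5>5, total = 62+3 = 65

65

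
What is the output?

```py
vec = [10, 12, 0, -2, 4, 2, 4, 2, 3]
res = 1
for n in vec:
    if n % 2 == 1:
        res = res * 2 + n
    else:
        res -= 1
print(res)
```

n=10: not odd, res = 1-1 = 0
n=12: not odd, res = 0-1 = -1
n=0: not odd, res = (-1)-1 = -2
n=-2: not odd, res = (-2)-1 = -3
n=4: not odd, res = (-3)-1 = -4
n=2: not odd, res = (-4)-1 = -5
n=4: not odd, res = (-5)-1 = -6
n=2: not odd, res = (-6)-1 = -7
n=3: odd, res = (-7)*2+3 = -11

-11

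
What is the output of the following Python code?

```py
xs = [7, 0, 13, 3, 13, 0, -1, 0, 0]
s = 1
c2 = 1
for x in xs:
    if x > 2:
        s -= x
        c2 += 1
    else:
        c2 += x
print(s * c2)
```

-140

x=7: >2, s = 1-7 = -6; c2=2
x=0: not >2; c2=2
x=13: >2, s = (-6)-13 = -19; c2=3
x=3: >2, s = (-19)-3 = -22; c2=4
x=13: >2, s = (-22)-13 = -35; c2=5
x=0: not >2; c2=5
x=-1: not >2; c2=4
x=0: not >2; c2=4
x=0: not >2; c2=4
s*c2 = (-35)*4 = -140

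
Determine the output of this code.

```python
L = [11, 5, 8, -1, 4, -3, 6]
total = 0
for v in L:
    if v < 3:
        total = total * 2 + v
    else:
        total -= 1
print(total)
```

-20

v=11: not <3, total = 0-1 = -1
v=5: not <3, total = (-1)-1 = -2
v=8: not <3, total = (-2)-1 = -3
v=-1: <3, total = (-3)*2+(-1) = -7
v=4: not <3, total = (-7)-1 = -8
v=-3: <3, total = (-8)*2+(-3) = -19
v=6: not <3, total = (-19)-1 = -20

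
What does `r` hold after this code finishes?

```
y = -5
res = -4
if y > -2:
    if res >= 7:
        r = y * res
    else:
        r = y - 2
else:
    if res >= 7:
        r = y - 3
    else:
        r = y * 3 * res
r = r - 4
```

y=-5, res=-4
y > -2 is False; res >= 7 is False
→ r = y * 3 * res = 60
r = 60-4 = 56

56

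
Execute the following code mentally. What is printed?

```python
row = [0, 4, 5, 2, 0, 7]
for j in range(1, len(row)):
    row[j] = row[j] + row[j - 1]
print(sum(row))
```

j=1: row[1] = 4+0 = 4 → [0, 4, 5, 2, 0, 7]
j=2: row[2] = 5+4 = 9 → [0, 4, 9, 2, 0, 7]
j=3: row[3] = 2+9 = 11 → [0, 4, 9, 11, 0, 7]
j=4: row[4] = 0+11 = 11 → [0, 4, 9, 11, 11, 7]
j=5: row[5] = 7+11 = 18 → [0, 4, 9, 11, 11, 18]
sum = 53

53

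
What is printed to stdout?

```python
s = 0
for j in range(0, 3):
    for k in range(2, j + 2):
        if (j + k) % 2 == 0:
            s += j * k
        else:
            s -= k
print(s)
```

-1

j=1,k=2: odd sum, s = 0-2 = -2
j=2,k=2: even sum, s = (-2)+4 = 2
j=2,k=3: odd sum, s = 2-3 = -1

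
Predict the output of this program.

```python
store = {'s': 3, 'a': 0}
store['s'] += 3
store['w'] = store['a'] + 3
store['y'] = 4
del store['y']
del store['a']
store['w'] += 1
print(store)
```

store['s'] = 3+3 = 6 → {'s': 6, 'a': 0}
store['w'] = store['a']+3 = 3 → {'s': 6, 'a': 0, 'w': 3}
store['y'] = 4 → {'s': 6, 'a': 0, 'w': 3, 'y': 4}
del 'y' → {'s': 6, 'a': 0, 'w': 3}
del 'a' → {'s': 6, 'w': 3}
store['w'] = 3+1 = 4 → {'s': 6, 'w': 4}

{'s': 6, 'w': 4}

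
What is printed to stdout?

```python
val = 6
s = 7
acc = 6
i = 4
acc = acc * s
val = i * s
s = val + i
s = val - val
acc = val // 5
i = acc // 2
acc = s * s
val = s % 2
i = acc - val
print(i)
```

0

acc = 6*7 = 42
val = 4*7 = 28
s = 28+4 = 32
s = 28-28 = 0
acc = 28//5 = 5
i = 5//2 = 2
acc = 0*0 = 0
val = 0%2 = 0
i = 0-0 = 0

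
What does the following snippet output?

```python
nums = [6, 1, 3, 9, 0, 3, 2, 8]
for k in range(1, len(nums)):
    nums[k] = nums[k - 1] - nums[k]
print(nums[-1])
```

-20

k=1: nums[1] = 6-1 = 5 → [6, 5, 3, 9, 0, 3, 2, 8]
k=2: nums[2] = 5-3 = 2 → [6, 5, 2, 9, 0, 3, 2, 8]
k=3: nums[3] = 2-9 = -7 → [6, 5, 2, -7, 0, 3, 2, 8]
k=4: nums[4] = (-7)-0 = -7 → [6, 5, 2, -7, -7, 3, 2, 8]
k=5: nums[5] = (-7)-3 = -10 → [6, 5, 2, -7, -7, -10, 2, 8]
k=6: nums[6] = (-10)-2 = -12 → [6, 5, 2, -7, -7, -10, -12, 8]
k=7: nums[7] = (-12)-8 = -20 → [6, 5, 2, -7, -7, -10, -12, -20]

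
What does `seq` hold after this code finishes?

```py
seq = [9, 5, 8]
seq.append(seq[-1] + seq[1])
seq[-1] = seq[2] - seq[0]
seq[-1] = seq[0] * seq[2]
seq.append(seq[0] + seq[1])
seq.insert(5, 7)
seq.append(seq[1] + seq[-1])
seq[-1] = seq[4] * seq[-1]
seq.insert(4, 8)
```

[9, 5, 8, 72, 8, 14, 7, 168]

append seq[-1]+seq[1] = 8+5 = 13 → [9, 5, 8, 13]
seq[-1] = seq[2]-seq[0] = 8-9 = -1 → [9, 5, 8, -1]
seq[-1] = seq[0]*seq[2] = 9*8 = 72 → [9, 5, 8, 72]
append seq[0]+seq[1] = 9+5 = 14 → [9, 5, 8, 72, 14]
insert 7 at 5 → [9, 5, 8, 72, 14, 7]
append seq[1]+seq[-1] = 5+7 = 12 → [9, 5, 8, 72, 14, 7, 12]
seq[-1] = seq[4]*seq[-1] = 14*12 = 168 → [9, 5, 8, 72, 14, 7, 168]
insert 8 at 4 → [9, 5, 8, 72, 8, 14, 7, 168]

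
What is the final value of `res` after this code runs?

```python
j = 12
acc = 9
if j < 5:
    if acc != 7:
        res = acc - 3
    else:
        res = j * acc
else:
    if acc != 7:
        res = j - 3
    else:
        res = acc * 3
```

9

j=12, acc=9
j < 5 is False; acc != 7 is True
→ res = j - 3 = 9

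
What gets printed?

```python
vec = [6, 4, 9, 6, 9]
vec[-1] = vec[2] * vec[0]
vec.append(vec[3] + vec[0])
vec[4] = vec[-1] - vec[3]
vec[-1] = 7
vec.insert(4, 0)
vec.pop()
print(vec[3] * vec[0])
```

36

vec[-1] = vec[2]*vec[0] = 9*6 = 54 → [6, 4, 9, 6, 54]
append vec[3]+vec[0] = 6+6 = 12 → [6, 4, 9, 6, 54, 12]
vec[4] = vec[-1]-vec[3] = 12-6 = 6 → [6, 4, 9, 6, 6, 12]
vec[-1] = 7 → [6, 4, 9, 6, 6, 7]
insert 0 at 4 → [6, 4, 9, 6, 0, 6, 7]
pop() removes 7 → [6, 4, 9, 6, 0, 6]
vec[3]*vec[0] = 6*6 = 36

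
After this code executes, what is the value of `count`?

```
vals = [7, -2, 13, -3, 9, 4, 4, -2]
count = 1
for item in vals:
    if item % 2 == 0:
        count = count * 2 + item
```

item=7: not even
item=-2: even, count = 1*2+(-2) = 0
item=13: not even
item=-3: not even
item=9: not even
item=4: even, count = 0*2+4 = 4
item=4: even, count = 4*2+4 = 12
item=-2: even, count = 12*2+(-2) = 22

22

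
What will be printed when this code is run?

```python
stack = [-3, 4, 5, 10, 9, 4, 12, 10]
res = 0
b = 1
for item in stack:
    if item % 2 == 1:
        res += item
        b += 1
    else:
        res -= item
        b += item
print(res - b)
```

item=-3: odd, res = 0+(-3) = -3; b=2
item=4: not odd, res = (-3)-4 = -7; b=6
item=5: odd, res = (-7)+5 = -2; b=7
item=10: not odd, res = (-2)-10 = -12; b=17
item=9: odd, res = (-12)+9 = -3; b=18
item=4: not odd, res = (-3)-4 = -7; b=22
item=12: not odd, res = (-7)-12 = -19; b=34
item=10: not odd, res = (-19)-10 = -29; b=44
res-b = (-29)-44 = -73

-73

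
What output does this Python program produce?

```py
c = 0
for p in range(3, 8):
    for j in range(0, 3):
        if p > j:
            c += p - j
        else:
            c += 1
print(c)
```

60

p=3,j=0: 3>0, c = 0+3 = 3
p=3,j=1: 3>1, c = 3+2 = 5
p=3,j=2: 3>2, c = 5+1 = 6
p=4,j=0: 4>0, c = 6+4 = 10
p=4,j=1: 4>1, c = 10+3 = 13
p=4,j=2: 4>2, c = 13+2 = 15
p=5,j=0: 5>0, c = 15+5 = 20
p=5,j=1: 5>1, c = 20+4 = 24
p=5,j=2: 5>2, c = 24+3 = 27
p=6,j=0: 6>0, c = 27+6 = 33
p=6,j=1: 6>1, c = 33+5 = 38
p=6,j=2: 6>2, c = 38+4 = 42
p=7,j=0: 7>0, c = 42+7 = 49
p=7,j=1: 7>1, c = 49+6 = 55
p=7,j=2: 7>2, c = 55+5 = 60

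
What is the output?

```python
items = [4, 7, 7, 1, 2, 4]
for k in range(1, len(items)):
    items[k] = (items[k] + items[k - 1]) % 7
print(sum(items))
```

21

k=1: items[1] = (7+4)%7 = 4 → [4, 4, 7, 1, 2, 4]
k=2: items[2] = (7+4)%7 = 4 → [4, 4, 4, 1, 2, 4]
k=3: items[3] = (1+4)%7 = 5 → [4, 4, 4, 5, 2, 4]
k=4: items[4] = (2+5)%7 = 0 → [4, 4, 4, 5, 0, 4]
k=5: items[5] = (4+0)%7 = 4 → [4, 4, 4, 5, 0, 4]
sum = 21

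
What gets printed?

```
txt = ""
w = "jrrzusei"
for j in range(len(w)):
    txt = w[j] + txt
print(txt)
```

iesuzrrj

j=0: prepend 'j' → 'j'
j=1: prepend 'r' → 'rj'
j=2: prepend 'r' → 'rrj'
j=3: prepend 'z' → 'zrrj'
j=4: prepend 'u' → 'uzrrj'
j=5: prepend 's' → 'suzrrj'
j=6: prepend 'e' → 'esuzrrj'
j=7: prepend 'i' → 'iesuzrrj'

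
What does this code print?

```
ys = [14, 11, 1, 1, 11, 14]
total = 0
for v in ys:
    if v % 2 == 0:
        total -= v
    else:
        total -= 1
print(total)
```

v=14: even, total = 0-14 = -14
v=11: not even, total = (-14)-1 = -15
v=1: not even, total = (-15)-1 = -16
v=1: not even, total = (-16)-1 = -17
v=11: not even, total = (-17)-1 = -18
v=14: even, total = (-18)-14 = -32

-32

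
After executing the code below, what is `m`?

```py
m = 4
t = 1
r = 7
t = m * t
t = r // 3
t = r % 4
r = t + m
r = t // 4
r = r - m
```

t = 4*1 = 4
t = 7//3 = 2
t = 7%4 = 3
r = 3+4 = 7
r = 3//4 = 0
r = 0-4 = -4

4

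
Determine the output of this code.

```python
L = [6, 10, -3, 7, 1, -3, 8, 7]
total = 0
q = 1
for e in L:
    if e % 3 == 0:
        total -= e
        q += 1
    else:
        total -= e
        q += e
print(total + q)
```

4

e=6: %3==0, total = 0-6 = -6; q=2
e=10: not %3==0, total = (-6)-10 = -16; q=12
e=-3: %3==0, total = (-16)-(-3) = -13; q=13
e=7: not %3==0, total = (-13)-7 = -20; q=20
e=1: not %3==0, total = (-20)-1 = -21; q=21
e=-3: %3==0, total = (-21)-(-3) = -18; q=22
e=8: not %3==0, total = (-18)-8 = -26; q=30
e=7: not %3==0, total = (-26)-7 = -33; q=37
total+q = (-33)+37 = 4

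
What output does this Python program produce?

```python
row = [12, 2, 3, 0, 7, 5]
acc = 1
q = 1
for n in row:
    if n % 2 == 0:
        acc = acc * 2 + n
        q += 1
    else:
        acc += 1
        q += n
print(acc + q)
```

83

n=12: even, acc = 1*2+12 = 14; q=2
n=2: even, acc = 14*2+2 = 30; q=3
n=3: not even, acc = 30+1 = 31; q=6
n=0: even, acc = 31*2+0 = 62; q=7
n=7: not even, acc = 62+1 = 63; q=14
n=5: not even, acc = 63+1 = 64; q=19
acc+q = 64+19 = 83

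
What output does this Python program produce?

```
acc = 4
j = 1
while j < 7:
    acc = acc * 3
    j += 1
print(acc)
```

2916

j=1: acc = 4*3 = 12
j=2: acc = 12*3 = 36
j=3: acc = 36*3 = 108
j=4: acc = 108*3 = 324
j=5: acc = 324*3 = 972
j=6: acc = 972*3 = 2916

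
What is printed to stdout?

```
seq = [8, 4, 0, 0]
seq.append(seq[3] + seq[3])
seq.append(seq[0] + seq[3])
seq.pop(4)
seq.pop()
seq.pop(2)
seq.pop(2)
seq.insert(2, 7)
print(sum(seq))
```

19

append seq[3]+seq[3] = 0+0 = 0 → [8, 4, 0, 0, 0]
append seq[0]+seq[3] = 8+0 = 8 → [8, 4, 0, 0, 0, 8]
pop(4) removes 0 → [8, 4, 0, 0, 8]
pop() removes 8 → [8, 4, 0, 0]
pop(2) removes 0 → [8, 4, 0]
pop(2) removes 0 → [8, 4]
insert 7 at 2 → [8, 4, 7]
sum = 19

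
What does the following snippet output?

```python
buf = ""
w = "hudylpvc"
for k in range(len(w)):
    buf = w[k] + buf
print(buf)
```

cvplyduh

k=0: prepend 'h' → 'h'
k=1: prepend 'u' → 'uh'
k=2: prepend 'd' → 'duh'
k=3: prepend 'y' → 'yduh'
k=4: prepend 'l' → 'lyduh'
k=5: prepend 'p' → 'plyduh'
k=6: prepend 'v' → 'vplyduh'
k=7: prepend 'c' → 'cvplyduh'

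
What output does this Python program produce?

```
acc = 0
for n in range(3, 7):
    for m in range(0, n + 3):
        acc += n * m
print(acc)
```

n=3,m=0: acc = 0+0 = 0
n=3,m=1: acc = 0+3 = 3
n=3,m=2: acc = 3+6 = 9
n=3,m=3: acc = 9+9 = 18
n=3,m=4: acc = 18+12 = 30
n=3,m=5: acc = 30+15 = 45
n=4,m=0: acc = 45+0 = 45
n=4,m=1: acc = 45+4 = 49
n=4,m=2: acc = 49+8 = 57
n=4,m=3: acc = 57+12 = 69
n=4,m=4: acc = 69+16 = 85
n=4,m=5: acc = 85+20 = 105
n=4,m=6: acc = 105+24 = 129
n=5,m=0: acc = 129+0 = 129
n=5,m=1: acc = 129+5 = 134
n=5,m=2: acc = 134+10 = 144
n=5,m=3: acc = 144+15 = 159
n=5,m=4: acc = 159+20 = 179
n=5,m=5: acc = 179+25 = 204
n=5,m=6: acc = 204+30 = 234
n=5,m=7: acc = 234+35 = 269
n=6,m=0: acc = 269+0 = 269
n=6,m=1: acc = 269+6 = 275
n=6,m=2: acc = 275+12 = 287
n=6,m=3: acc = 287+18 = 305
n=6,m=4: acc = 305+24 = 329
n=6,m=5: acc = 329+30 = 359
n=6,m=6: acc = 359+36 = 395
n=6,m=7: acc = 395+42 = 437
n=6,m=8: acc = 437+48 = 485

485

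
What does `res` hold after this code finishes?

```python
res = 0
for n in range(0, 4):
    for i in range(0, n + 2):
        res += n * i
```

n=0,i=0: res = 0+0 = 0
n=0,i=1: res = 0+0 = 0
n=1,i=0: res = 0+0 = 0
n=1,i=1: res = 0+1 = 1
n=1,i=2: res = 1+2 = 3
n=2,i=0: res = 3+0 = 3
n=2,i=1: res = 3+2 = 5
n=2,i=2: res = 5+4 = 9
n=2,i=3: res = 9+6 = 15
n=3,i=0: res = 15+0 = 15
n=3,i=1: res = 15+3 = 18
n=3,i=2: res = 18+6 = 24
n=3,i=3: res = 24+9 = 33
n=3,i=4: res = 33+12 = 45

45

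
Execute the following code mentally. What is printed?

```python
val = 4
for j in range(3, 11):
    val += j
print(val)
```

j=3: val = 4+3 = 7
j=4: val = 7+4 = 11
j=5: val = 11+5 = 16
j=6: val = 16+6 = 22
j=7: val = 22+7 = 29
j=8: val = 29+8 = 37
j=9: val = 37+9 = 46
j=10: val = 46+10 = 56

56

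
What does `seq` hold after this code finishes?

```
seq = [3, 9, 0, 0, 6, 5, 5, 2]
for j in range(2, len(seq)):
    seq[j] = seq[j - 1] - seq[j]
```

j=2: seq[2] = 9-0 = 9 → [3, 9, 9, 0, 6, 5, 5, 2]
j=3: seq[3] = 9-0 = 9 → [3, 9, 9, 9, 6, 5, 5, 2]
j=4: seq[4] = 9-6 = 3 → [3, 9, 9, 9, 3, 5, 5, 2]
j=5: seq[5] = 3-5 = -2 → [3, 9, 9, 9, 3, -2, 5, 2]
j=6: seq[6] = (-2)-5 = -7 → [3, 9, 9, 9, 3, -2, -7, 2]
j=7: seq[7] = (-7)-2 = -9 → [3, 9, 9, 9, 3, -2, -7, -9]

[3, 9, 9, 9, 3, -2, -7, -9]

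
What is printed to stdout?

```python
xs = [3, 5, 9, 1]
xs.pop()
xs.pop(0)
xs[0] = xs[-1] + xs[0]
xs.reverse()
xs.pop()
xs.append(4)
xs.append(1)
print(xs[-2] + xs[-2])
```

8

pop() removes 1 → [3, 5, 9]
pop(0) removes 3 → [5, 9]
xs[0] = xs[-1]+xs[0] = 9+5 = 14 → [14, 9]
reverse → [9, 14]
pop() removes 14 → [9]
append 4 → [9, 4]
append 1 → [9, 4, 1]
xs[-2]+xs[-2] = 4+4 = 8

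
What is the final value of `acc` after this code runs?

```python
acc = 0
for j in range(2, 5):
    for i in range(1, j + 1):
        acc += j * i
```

j=2,i=1: acc = 0+2 = 2
j=2,i=2: acc = 2+4 = 6
j=3,i=1: acc = 6+3 = 9
j=3,i=2: acc = 9+6 = 15
j=3,i=3: acc = 15+9 = 24
j=4,i=1: acc = 24+4 = 28
j=4,i=2: acc = 28+8 = 36
j=4,i=3: acc = 36+12 = 48
j=4,i=4: acc = 48+16 = 64

64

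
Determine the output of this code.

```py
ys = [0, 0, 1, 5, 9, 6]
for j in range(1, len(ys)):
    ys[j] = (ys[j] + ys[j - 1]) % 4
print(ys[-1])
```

1

j=1: ys[1] = (0+0)%4 = 0 → [0, 0, 1, 5, 9, 6]
j=2: ys[2] = (1+0)%4 = 1 → [0, 0, 1, 5, 9, 6]
j=3: ys[3] = (5+1)%4 = 2 → [0, 0, 1, 2, 9, 6]
j=4: ys[4] = (9+2)%4 = 3 → [0, 0, 1, 2, 3, 6]
j=5: ys[5] = (6+3)%4 = 1 → [0, 0, 1, 2, 3, 1]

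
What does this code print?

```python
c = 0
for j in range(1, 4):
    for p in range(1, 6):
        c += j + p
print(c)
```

75

j=1,p=1: c = 0+2 = 2
j=1,p=2: c = 2+3 = 5
j=1,p=3: c = 5+4 = 9
j=1,p=4: c = 9+5 = 14
j=1,p=5: c = 14+6 = 20
j=2,p=1: c = 20+3 = 23
j=2,p=2: c = 23+4 = 27
j=2,p=3: c = 27+5 = 32
j=2,p=4: c = 32+6 = 38
j=2,p=5: c = 38+7 = 45
j=3,p=1: c = 45+4 = 49
j=3,p=2: c = 49+5 = 54
j=3,p=3: c = 54+6 = 60
j=3,p=4: c = 60+7 = 67
j=3,p=5: c = 67+8 = 75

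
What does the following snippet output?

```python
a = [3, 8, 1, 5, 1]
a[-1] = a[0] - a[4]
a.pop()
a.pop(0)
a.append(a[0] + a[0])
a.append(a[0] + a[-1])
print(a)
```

a[-1] = a[0]-a[4] = 3-1 = 2 → [3, 8, 1, 5, 2]
pop() removes 2 → [3, 8, 1, 5]
pop(0) removes 3 → [8, 1, 5]
append a[0]+a[0] = 8+8 = 16 → [8, 1, 5, 16]
append a[0]+a[-1] = 8+16 = 24 → [8, 1, 5, 16, 24]

[8, 1, 5, 16, 24]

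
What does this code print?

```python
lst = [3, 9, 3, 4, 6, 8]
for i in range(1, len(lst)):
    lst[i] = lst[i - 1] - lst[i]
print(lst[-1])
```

-27

i=1: lst[1] = 3-9 = -6 → [3, -6, 3, 4, 6, 8]
i=2: lst[2] = (-6)-3 = -9 → [3, -6, -9, 4, 6, 8]
i=3: lst[3] = (-9)-4 = -13 → [3, -6, -9, -13, 6, 8]
i=4: lst[4] = (-13)-6 = -19 → [3, -6, -9, -13, -19, 8]
i=5: lst[5] = (-19)-8 = -27 → [3, -6, -9, -13, -19, -27]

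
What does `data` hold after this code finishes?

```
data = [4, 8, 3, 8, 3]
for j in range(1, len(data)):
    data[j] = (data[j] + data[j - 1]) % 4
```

j=1: data[1] = (8+4)%4 = 0 → [4, 0, 3, 8, 3]
j=2: data[2] = (3+0)%4 = 3 → [4, 0, 3, 8, 3]
j=3: data[3] = (8+3)%4 = 3 → [4, 0, 3, 3, 3]
j=4: data[4] = (3+3)%4 = 2 → [4, 0, 3, 3, 2]

[4, 0, 3, 3, 2]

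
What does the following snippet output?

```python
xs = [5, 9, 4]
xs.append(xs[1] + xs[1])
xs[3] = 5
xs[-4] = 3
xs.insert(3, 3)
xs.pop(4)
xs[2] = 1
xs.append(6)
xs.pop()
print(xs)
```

append xs[1]+xs[1] = 9+9 = 18 → [5, 9, 4, 18]
xs[3] = 5 → [5, 9, 4, 5]
xs[-4] = 3 → [3, 9, 4, 5]
insert 3 at 3 → [3, 9, 4, 3, 5]
pop(4) removes 5 → [3, 9, 4, 3]
xs[2] = 1 → [3, 9, 1, 3]
append 6 → [3, 9, 1, 3, 6]
pop() removes 6 → [3, 9, 1, 3]

[3, 9, 1, 3]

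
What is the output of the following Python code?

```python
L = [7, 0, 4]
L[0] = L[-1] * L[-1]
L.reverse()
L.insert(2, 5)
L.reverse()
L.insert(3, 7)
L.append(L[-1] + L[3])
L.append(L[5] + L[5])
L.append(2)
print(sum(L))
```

67

L[0] = L[-1]*L[-1] = 4*4 = 16 → [16, 0, 4]
reverse → [4, 0, 16]
insert 5 at 2 → [4, 0, 5, 16]
reverse → [16, 5, 0, 4]
insert 7 at 3 → [16, 5, 0, 7, 4]
append L[-1]+L[3] = 4+7 = 11 → [16, 5, 0, 7, 4, 11]
append L[5]+L[5] = 11+11 = 22 → [16, 5, 0, 7, 4, 11, 22]
append 2 → [16, 5, 0, 7, 4, 11, 22, 2]
sum = 67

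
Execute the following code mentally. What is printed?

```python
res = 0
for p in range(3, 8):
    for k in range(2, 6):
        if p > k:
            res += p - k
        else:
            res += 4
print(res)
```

58

p=3,k=2: 3>2, res = 0+1 = 1
p=3,k=3: not 3>3, res = 1+4 = 5
p=3,k=4: not 3>4, res = 5+4 = 9
p=3,k=5: not 3>5, res = 9+4 = 13
p=4,k=2: 4>2, res = 13+2 = 15
p=4,k=3: 4>3, res = 15+1 = 16
p=4,k=4: not 4>4, res = 16+4 = 20
p=4,k=5: not 4>5, res = 20+4 = 24
p=5,k=2: 5>2, res = 24+3 = 27
p=5,k=3: 5>3, res = 27+2 = 29
p=5,k=4: 5>4, res = 29+1 = 30
p=5,k=5: not 5>5, res = 30+4 = 34
p=6,k=2: 6>2, res = 34+4 = 38
p=6,k=3: 6>3, res = 38+3 = 41
p=6,k=4: 6>4, res = 41+2 = 43
p=6,k=5: 6>5, res = 43+1 = 44
p=7,k=2: 7>2, res = 44+5 = 49
p=7,k=3: 7>3, res = 49+4 = 53
p=7,k=4: 7>4, res = 53+3 = 56
p=7,k=5: 7>5, res = 56+2 = 58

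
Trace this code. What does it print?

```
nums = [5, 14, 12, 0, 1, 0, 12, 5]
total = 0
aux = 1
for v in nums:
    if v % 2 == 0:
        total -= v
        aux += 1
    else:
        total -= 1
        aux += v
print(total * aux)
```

v=5: not even, total = 0-1 = -1; aux=6
v=14: even, total = (-1)-14 = -15; aux=7
v=12: even, total = (-15)-12 = -27; aux=8
v=0: even, total = (-27)-0 = -27; aux=9
v=1: not even, total = (-27)-1 = -28; aux=10
v=0: even, total = (-28)-0 = -28; aux=11
v=12: even, total = (-28)-12 = -40; aux=12
v=5: not even, total = (-40)-1 = -41; aux=17
total*aux = (-41)*17 = -697

-697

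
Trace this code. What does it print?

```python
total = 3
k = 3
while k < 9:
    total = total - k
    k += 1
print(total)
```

k=3: total = 3-3 = 0
k=4: total = 0-4 = -4
k=5: total = (-4)-5 = -9
k=6: total = (-9)-6 = -15
k=7: total = (-15)-7 = -22
k=8: total = (-22)-8 = -30

-30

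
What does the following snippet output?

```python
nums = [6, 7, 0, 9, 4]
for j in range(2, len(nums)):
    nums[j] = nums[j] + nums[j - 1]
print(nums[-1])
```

20

j=2: nums[2] = 0+7 = 7 → [6, 7, 7, 9, 4]
j=3: nums[3] = 9+7 = 16 → [6, 7, 7, 16, 4]
j=4: nums[4] = 4+16 = 20 → [6, 7, 7, 16, 20]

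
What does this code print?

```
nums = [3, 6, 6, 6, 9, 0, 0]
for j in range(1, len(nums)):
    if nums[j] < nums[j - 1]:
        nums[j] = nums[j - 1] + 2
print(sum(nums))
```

54

j=1: 6>=3, unchanged → [3, 6, 6, 6, 9, 0, 0]
j=2: 6>=6, unchanged → [3, 6, 6, 6, 9, 0, 0]
j=3: 6>=6, unchanged → [3, 6, 6, 6, 9, 0, 0]
j=4: 9>=6, unchanged → [3, 6, 6, 6, 9, 0, 0]
j=5: 0<9, nums[5] = 9+2 = 11 → [3, 6, 6, 6, 9, 11, 0]
j=6: 0<11, nums[6] = 11+2 = 13 → [3, 6, 6, 6, 9, 11, 13]
sum = 54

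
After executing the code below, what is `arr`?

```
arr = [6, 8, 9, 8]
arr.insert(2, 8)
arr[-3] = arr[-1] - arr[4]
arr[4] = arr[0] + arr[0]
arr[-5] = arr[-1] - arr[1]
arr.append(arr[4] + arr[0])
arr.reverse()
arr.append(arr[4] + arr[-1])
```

[16, 12, 9, 0, 8, 4, 12]

insert 8 at 2 → [6, 8, 8, 9, 8]
arr[-3] = arr[-1]-arr[4] = 8-8 = 0 → [6, 8, 0, 9, 8]
arr[4] = arr[0]+arr[0] = 6+6 = 12 → [6, 8, 0, 9, 12]
arr[-5] = arr[-1]-arr[1] = 12-8 = 4 → [4, 8, 0, 9, 12]
append arr[4]+arr[0] = 12+4 = 16 → [4, 8, 0, 9, 12, 16]
reverse → [16, 12, 9, 0, 8, 4]
append arr[4]+arr[-1] = 8+4 = 12 → [16, 12, 9, 0, 8, 4, 12]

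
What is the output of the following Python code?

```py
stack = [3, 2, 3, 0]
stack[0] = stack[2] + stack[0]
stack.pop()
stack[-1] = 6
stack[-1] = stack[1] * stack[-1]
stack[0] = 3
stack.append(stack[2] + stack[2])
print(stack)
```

stack[0] = stack[2]+stack[0] = 3+3 = 6 → [6, 2, 3, 0]
pop() removes 0 → [6, 2, 3]
stack[-1] = 6 → [6, 2, 6]
stack[-1] = stack[1]*stack[-1] = 2*6 = 12 → [6, 2, 12]
stack[0] = 3 → [3, 2, 12]
append stack[2]+stack[2] = 12+12 = 24 → [3, 2, 12, 24]

[3, 2, 12, 24]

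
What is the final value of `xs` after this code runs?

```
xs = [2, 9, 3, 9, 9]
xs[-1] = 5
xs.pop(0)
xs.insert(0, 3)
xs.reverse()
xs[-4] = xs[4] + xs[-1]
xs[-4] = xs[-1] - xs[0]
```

xs[-1] = 5 → [2, 9, 3, 9, 5]
pop(0) removes 2 → [9, 3, 9, 5]
insert 3 at 0 → [3, 9, 3, 9, 5]
reverse → [5, 9, 3, 9, 3]
xs[-4] = xs[4]+xs[-1] = 3+3 = 6 → [5, 6, 3, 9, 3]
xs[-4] = xs[-1]-xs[0] = 3-5 = -2 → [5, -2, 3, 9, 3]

[5, -2, 3, 9, 3]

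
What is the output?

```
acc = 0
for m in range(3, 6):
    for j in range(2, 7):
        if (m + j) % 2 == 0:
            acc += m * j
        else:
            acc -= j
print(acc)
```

80

m=3,j=2: odd sum, acc = 0-2 = -2
m=3,j=3: even sum, acc = (-2)+9 = 7
m=3,j=4: odd sum, acc = 7-4 = 3
m=3,j=5: even sum, acc = 3+15 = 18
m=3,j=6: odd sum, acc = 18-6 = 12
m=4,j=2: even sum, acc = 12+8 = 20
m=4,j=3: odd sum, acc = 20-3 = 17
m=4,j=4: even sum, acc = 17+16 = 33
m=4,j=5: odd sum, acc = 33-5 = 28
m=4,j=6: even sum, acc = 28+24 = 52
m=5,j=2: odd sum, acc = 52-2 = 50
m=5,j=3: even sum, acc = 50+15 = 65
m=5,j=4: odd sum, acc = 65-4 = 61
m=5,j=5: even sum, acc = 61+25 = 86
m=5,j=6: odd sum, acc = 86-6 = 80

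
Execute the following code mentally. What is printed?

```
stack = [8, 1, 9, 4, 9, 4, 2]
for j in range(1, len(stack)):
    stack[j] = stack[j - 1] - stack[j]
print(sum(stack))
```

j=1: stack[1] = 8-1 = 7 → [8, 7, 9, 4, 9, 4, 2]
j=2: stack[2] = 7-9 = -2 → [8, 7, -2, 4, 9, 4, 2]
j=3: stack[3] = (-2)-4 = -6 → [8, 7, -2, -6, 9, 4, 2]
j=4: stack[4] = (-6)-9 = -15 → [8, 7, -2, -6, -15, 4, 2]
j=5: stack[5] = (-15)-4 = -19 → [8, 7, -2, -6, -15, -19, 2]
j=6: stack[6] = (-19)-2 = -21 → [8, 7, -2, -6, -15, -19, -21]
sum = -48

-48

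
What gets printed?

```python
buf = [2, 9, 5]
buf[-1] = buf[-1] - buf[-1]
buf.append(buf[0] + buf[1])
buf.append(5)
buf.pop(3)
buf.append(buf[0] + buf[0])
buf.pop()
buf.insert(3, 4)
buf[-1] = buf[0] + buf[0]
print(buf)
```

buf[-1] = buf[-1]-buf[-1] = 5-5 = 0 → [2, 9, 0]
append buf[0]+buf[1] = 2+9 = 11 → [2, 9, 0, 11]
append 5 → [2, 9, 0, 11, 5]
pop(3) removes 11 → [2, 9, 0, 5]
append buf[0]+buf[0] = 2+2 = 4 → [2, 9, 0, 5, 4]
pop() removes 4 → [2, 9, 0, 5]
insert 4 at 3 → [2, 9, 0, 4, 5]
buf[-1] = buf[0]+buf[0] = 2+2 = 4 → [2, 9, 0, 4, 4]

[2, 9, 0, 4, 4]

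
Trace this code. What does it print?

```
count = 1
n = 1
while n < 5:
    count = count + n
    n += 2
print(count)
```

n=1: count = 1+1 = 2
n=3: count = 2+3 = 5

5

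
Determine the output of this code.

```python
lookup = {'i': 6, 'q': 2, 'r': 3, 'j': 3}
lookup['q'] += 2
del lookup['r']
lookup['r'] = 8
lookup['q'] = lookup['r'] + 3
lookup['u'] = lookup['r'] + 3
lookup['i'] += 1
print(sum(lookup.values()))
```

lookup['q'] = 2+2 = 4 → {'i': 6, 'q': 4, 'r': 3, 'j': 3}
del 'r' → {'i': 6, 'q': 4, 'j': 3}
lookup['r'] = 8 → {'i': 6, 'q': 4, 'j': 3, 'r': 8}
lookup['q'] = lookup['r']+3 = 11 → {'i': 6, 'q': 11, 'j': 3, 'r': 8}
lookup['u'] = lookup['r']+3 = 11 → {'i': 6, 'q': 11, 'j': 3, 'r': 8, 'u': 11}
lookup['i'] = 6+1 = 7 → {'i': 7, 'q': 11, 'j': 3, 'r': 8, 'u': 11}
sum of values = 40

40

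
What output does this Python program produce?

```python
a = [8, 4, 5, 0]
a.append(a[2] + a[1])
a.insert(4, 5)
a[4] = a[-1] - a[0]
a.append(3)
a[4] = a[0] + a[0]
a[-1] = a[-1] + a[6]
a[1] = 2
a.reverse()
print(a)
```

[6, 9, 16, 0, 5, 2, 8]

append a[2]+a[1] = 5+4 = 9 → [8, 4, 5, 0, 9]
insert 5 at 4 → [8, 4, 5, 0, 5, 9]
a[4] = a[-1]-a[0] = 9-8 = 1 → [8, 4, 5, 0, 1, 9]
append 3 → [8, 4, 5, 0, 1, 9, 3]
a[4] = a[0]+a[0] = 8+8 = 16 → [8, 4, 5, 0, 16, 9, 3]
a[-1] = a[-1]+a[6] = 3+3 = 6 → [8, 4, 5, 0, 16, 9, 6]
a[1] = 2 → [8, 2, 5, 0, 16, 9, 6]
reverse → [6, 9, 16, 0, 5, 2, 8]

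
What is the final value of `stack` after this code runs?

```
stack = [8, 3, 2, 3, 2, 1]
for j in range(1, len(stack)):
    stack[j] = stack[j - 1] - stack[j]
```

j=1: stack[1] = 8-3 = 5 → [8, 5, 2, 3, 2, 1]
j=2: stack[2] = 5-2 = 3 → [8, 5, 3, 3, 2, 1]
j=3: stack[3] = 3-3 = 0 → [8, 5, 3, 0, 2, 1]
j=4: stack[4] = 0-2 = -2 → [8, 5, 3, 0, -2, 1]
j=5: stack[5] = (-2)-1 = -3 → [8, 5, 3, 0, -2, -3]

[8, 5, 3, 0, -2, -3]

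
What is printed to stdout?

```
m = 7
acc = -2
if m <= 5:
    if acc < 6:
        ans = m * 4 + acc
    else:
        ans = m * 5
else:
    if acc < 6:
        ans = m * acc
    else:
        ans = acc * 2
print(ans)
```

-14

m=7, acc=-2
m <= 5 is False; acc < 6 is True
→ ans = m * acc = -14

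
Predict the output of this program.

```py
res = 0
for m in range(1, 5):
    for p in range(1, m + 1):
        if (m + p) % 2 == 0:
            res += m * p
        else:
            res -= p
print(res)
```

m=1,p=1: even sum, res = 0+1 = 1
m=2,p=1: odd sum, res = 1-1 = 0
m=2,p=2: even sum, res = 0+4 = 4
m=3,p=1: even sum, res = 4+3 = 7
m=3,p=2: odd sum, res = 7-2 = 5
m=3,p=3: even sum, res = 5+9 = 14
m=4,p=1: odd sum, res = 14-1 = 13
m=4,p=2: even sum, res = 13+8 = 21
m=4,p=3: odd sum, res = 21-3 = 18
m=4,p=4: even sum, res = 18+16 = 34

34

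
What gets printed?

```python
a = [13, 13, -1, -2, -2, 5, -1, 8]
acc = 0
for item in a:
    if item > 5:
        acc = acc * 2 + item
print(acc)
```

86

item=13: >5, acc = 0*2+13 = 13
item=13: >5, acc = 13*2+13 = 39
item=-1: not >5
item=-2: not >5
item=-2: not >5
item=5: not >5
item=-1: not >5
item=8: >5, acc = 39*2+8 = 86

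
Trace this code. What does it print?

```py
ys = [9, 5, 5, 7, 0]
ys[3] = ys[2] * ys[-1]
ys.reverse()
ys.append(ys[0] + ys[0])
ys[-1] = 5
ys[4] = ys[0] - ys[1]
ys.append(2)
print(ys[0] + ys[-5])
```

5

ys[3] = ys[2]*ys[-1] = 5*0 = 0 → [9, 5, 5, 0, 0]
reverse → [0, 0, 5, 5, 9]
append ys[0]+ys[0] = 0+0 = 0 → [0, 0, 5, 5, 9, 0]
ys[-1] = 5 → [0, 0, 5, 5, 9, 5]
ys[4] = ys[0]-ys[1] = 0-0 = 0 → [0, 0, 5, 5, 0, 5]
append 2 → [0, 0, 5, 5, 0, 5, 2]
ys[0]+ys[-5] = 0+5 = 5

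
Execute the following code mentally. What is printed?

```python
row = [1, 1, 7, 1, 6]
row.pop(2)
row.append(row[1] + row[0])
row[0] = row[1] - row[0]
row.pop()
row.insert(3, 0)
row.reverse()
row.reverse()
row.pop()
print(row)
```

pop(2) removes 7 → [1, 1, 1, 6]
append row[1]+row[0] = 1+1 = 2 → [1, 1, 1, 6, 2]
row[0] = row[1]-row[0] = 1-1 = 0 → [0, 1, 1, 6, 2]
pop() removes 2 → [0, 1, 1, 6]
insert 0 at 3 → [0, 1, 1, 0, 6]
reverse → [6, 0, 1, 1, 0]
reverse → [0, 1, 1, 0, 6]
pop() removes 6 → [0, 1, 1, 0]

[0, 1, 1, 0]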